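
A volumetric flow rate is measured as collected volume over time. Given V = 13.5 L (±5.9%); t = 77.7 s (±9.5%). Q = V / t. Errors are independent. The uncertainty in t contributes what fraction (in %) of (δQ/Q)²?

72.2%

(δQ/Q)² = (1·δV/V)² + (-1·δt/t)²
  V term: (1×0.0590)² = 0.00348
  t term: (-1×0.0950)² = 0.00903
Total = 0.0125. Share from t = 0.00903/0.0125 = 0.722.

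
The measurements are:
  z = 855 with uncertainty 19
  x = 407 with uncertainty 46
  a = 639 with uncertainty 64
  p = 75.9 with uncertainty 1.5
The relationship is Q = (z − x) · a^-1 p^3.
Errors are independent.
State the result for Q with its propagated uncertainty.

Let u = z − x = 448. δu = √(δz² + δx²) = √(361 + 2120) = 49.8, so δu/u = 0.111.
Q is then a monomial in u, a, p:
δQ/Q = √((δu/u)² + (-1·δa/a)² + (3·δp/p)²) = √(0.0123 + 0.0100 + 0.00352) = 0.161
Q = 3.07e+05, so δQ = 0.161 × 3.07e+05 = 49300.

(3.07 ± 0.493) × 10^5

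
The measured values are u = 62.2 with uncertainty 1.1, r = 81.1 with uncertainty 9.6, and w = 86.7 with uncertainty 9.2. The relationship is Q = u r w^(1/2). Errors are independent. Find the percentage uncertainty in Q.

13.1%

Since Q is a product/quotient, work with relative uncertainties:
  (1·δu/u)² = (1×0.0177)² = 0.000313;  (1·δr/r)² = (1×0.118)² = 0.0140;  (½·δw/w)² = (0.5×0.106)² = 0.00281
δQ/Q = √(0.0171) = 0.131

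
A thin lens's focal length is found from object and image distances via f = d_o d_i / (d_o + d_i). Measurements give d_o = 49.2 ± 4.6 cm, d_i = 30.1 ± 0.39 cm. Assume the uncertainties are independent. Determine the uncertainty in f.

0.680 cm

∂f/∂d_o = (d_i/(d_o+d_i))² = 0.144;  ∂f/∂d_i = (d_o/(d_o+d_i))² = 0.385
δf = √((∂f/∂d_o · δd_o)² + (∂f/∂d_i · δd_i)²) = √(0.439 + 0.0225) = 0.680 cm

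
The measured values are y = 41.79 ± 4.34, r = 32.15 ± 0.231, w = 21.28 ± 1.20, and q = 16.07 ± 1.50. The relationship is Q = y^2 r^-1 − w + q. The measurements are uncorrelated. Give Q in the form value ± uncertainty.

49.11 ± 11.5

Let p = y^2·r^-1 = 54.32. δp/p = √((2·δy/y)² + (-1·δr/r)²) = √(0.0431 + 5.16e-05) = 0.208, so δp = 11.3.
Q = p − w + q: δQ = √(δp² + δw² + δq²) = √(127 + 1.44 + 2.25) = 11.5
Q = 49.11.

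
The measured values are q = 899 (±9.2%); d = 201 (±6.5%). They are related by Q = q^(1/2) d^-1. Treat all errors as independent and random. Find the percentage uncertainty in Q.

For a monomial Q ∝ q^(1/2), d^-1, fractional errors add in quadrature:
  (½·δq/q)² = (0.5×0.0920)² = 0.00212;  (-1·δd/d)² = (-1×0.0650)² = 0.00423
δQ/Q = √(0.00634) = 0.0796

7.96%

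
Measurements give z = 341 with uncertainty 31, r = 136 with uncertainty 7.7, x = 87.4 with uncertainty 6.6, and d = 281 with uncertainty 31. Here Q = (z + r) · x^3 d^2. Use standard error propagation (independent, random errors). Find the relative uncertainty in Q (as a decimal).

0.323

Let u = z + r = 477. δu = √(δz² + δr²) = √(961 + 59.3) = 31.9, so δu/u = 0.0670.
Q is then a monomial in u, x, d:
δQ/Q = √((δu/u)² + (3·δx/x)² + (2·δd/d)²) = √(0.00448 + 0.0513 + 0.0487) = 0.323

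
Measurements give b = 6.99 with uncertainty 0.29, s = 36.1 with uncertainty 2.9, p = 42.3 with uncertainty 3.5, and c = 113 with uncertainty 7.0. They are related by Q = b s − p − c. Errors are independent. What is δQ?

24.1

Let w = b·s = 252. δw/w = √((1·δb/b)² + (1·δs/s)²) = √(0.00172 + 0.00645) = 0.0904, so δw = 22.8.
Q = w − p − c: δQ = √(δw² + δp² + δc²) = √(521 + 12.2 + 49.0) = 24.1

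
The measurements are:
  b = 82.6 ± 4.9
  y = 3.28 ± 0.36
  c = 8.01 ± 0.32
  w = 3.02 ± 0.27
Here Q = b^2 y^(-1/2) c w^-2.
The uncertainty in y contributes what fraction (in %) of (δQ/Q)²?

(δQ/Q)² = (2·δb/b)² + (−½·δy/y)² + (1·δc/c)² + (-2·δw/w)²
  b term: (2×0.0593)² = 0.0141
  y term: (-0.5×0.110)² = 0.00301
  c term: (1×0.0400)² = 0.00160
  w term: (-2×0.0894)² = 0.0320
Total = 0.0507. Share from y = 0.00301/0.0507 = 0.0595.

5.95%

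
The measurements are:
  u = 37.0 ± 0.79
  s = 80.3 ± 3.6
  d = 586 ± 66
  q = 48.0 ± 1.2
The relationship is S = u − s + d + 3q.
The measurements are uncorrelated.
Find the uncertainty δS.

Absolute uncertainties add in quadrature for a linear combination:
  (δu)² = 0.624;  (δs)² = 13.0;  (δd)² = 4360;  (3·δq)² = 13.0
δS = √(4380) = 66.2

66.2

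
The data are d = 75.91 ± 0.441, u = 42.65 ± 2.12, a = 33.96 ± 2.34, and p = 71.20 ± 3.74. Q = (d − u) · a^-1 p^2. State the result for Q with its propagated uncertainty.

Let w = d − u = 33.26. δw = √(δd² + δu²) = √(0.194 + 4.49) = 2.17, so δw/w = 0.0651.
Q is then a monomial in w, a, p:
δQ/Q = √((δw/w)² + (-1·δa/a)² + (2·δp/p)²) = √(0.00424 + 0.00475 + 0.0110) = 0.142
Q = 4965, so δQ = 0.142 × 4965 = 703.

4965 ± 703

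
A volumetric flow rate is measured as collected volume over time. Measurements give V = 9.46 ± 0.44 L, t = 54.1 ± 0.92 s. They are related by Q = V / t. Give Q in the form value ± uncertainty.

Q is a product of powers, so relative uncertainties combine in quadrature:
  (1·δV/V)² = (1×0.0465)² = 0.00216;  (-1·δt/t)² = (-1×0.0170)² = 0.000289
δQ/Q = √(0.00245) = 0.0495
Q = 0.175 L/s, so δQ = 0.0495 × 0.175 = 0.00866 L/s.

0.175 ± 0.00866 L/s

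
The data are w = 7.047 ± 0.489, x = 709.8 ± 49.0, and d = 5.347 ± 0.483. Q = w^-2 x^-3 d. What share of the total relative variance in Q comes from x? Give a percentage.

(δQ/Q)² = (-2·δw/w)² + (-3·δx/x)² + (1·δd/d)²
  w term: (-2×0.0694)² = 0.0193
  x term: (-3×0.0690)² = 0.0429
  d term: (1×0.0903)² = 0.00816
Total = 0.0703. Share from x = 0.0429/0.0703 = 0.610.

61.0%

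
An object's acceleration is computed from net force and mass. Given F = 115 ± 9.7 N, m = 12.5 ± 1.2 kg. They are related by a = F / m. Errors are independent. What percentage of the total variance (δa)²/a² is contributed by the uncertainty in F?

(δa/a)² = (1·δF/F)² + (-1·δm/m)²
  F term: (1×0.0843)² = 0.00711
  m term: (-1×0.0960)² = 0.00922
Total = 0.0163. Share from F = 0.00711/0.0163 = 0.436.

43.6%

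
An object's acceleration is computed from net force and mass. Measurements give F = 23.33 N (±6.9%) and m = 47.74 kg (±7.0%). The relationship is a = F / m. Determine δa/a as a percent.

Products/powers → add relative errors in quadrature, weighted by exponent:
  (1·δF/F)² = (1×0.0690)² = 0.00476;  (-1·δm/m)² = (-1×0.0700)² = 0.00490
δa/a = √(0.00966) = 0.0983

9.83%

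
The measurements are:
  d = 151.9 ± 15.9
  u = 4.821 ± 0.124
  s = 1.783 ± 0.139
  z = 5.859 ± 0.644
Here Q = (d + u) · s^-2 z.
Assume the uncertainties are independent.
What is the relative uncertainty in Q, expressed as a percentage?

21.6%

Let w = d + u = 156.7. δw = √(δd² + δu²) = √(253 + 0.0154) = 15.9, so δw/w = 0.101.
Q is then a monomial in w, s, z:
δQ/Q = √((δw/w)² + (-2·δs/s)² + (1·δz/z)²) = √(0.0103 + 0.0243 + 0.0121) = 0.216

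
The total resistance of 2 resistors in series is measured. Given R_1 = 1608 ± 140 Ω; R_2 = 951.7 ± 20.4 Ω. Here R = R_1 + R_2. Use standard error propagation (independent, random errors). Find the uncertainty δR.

141 Ω

Absolute uncertainties add in quadrature for a linear combination:
  (δR_1)² = 19600;  (δR_2)² = 416
δR = √(20000) = 141 Ω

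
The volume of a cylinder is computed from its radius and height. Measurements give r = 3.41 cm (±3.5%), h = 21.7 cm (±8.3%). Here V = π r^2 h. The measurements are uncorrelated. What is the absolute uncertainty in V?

Each factor contributes (exponent × relative error)² to (δV/V)²:
  (2·δr/r)² = (2×0.0350)² = 0.00490;  (1·δh/h)² = (1×0.0830)² = 0.00689
δV/V = √(0.0118) = 0.109
V = 793 cm^3, so δV = 0.109 × 793 = 86.1 cm^3.

86.1 cm^3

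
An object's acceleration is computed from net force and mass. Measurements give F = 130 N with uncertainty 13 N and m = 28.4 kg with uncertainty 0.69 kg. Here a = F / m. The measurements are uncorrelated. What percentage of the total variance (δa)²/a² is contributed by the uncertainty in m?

(δa/a)² = (1·δF/F)² + (-1·δm/m)²
  F term: (1×0.100)² = 0.0100
  m term: (-1×0.0243)² = 0.000590
Total = 0.0106. Share from m = 0.000590/0.0106 = 0.0557.

5.57%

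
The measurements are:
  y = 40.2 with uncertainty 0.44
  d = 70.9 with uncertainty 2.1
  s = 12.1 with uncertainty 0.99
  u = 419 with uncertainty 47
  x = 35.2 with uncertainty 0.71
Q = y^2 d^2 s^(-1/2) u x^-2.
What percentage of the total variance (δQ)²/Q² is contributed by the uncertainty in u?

63.3%

(δQ/Q)² = (2·δy/y)² + (2·δd/d)² + (−½·δs/s)² + (1·δu/u)² + (-2·δx/x)²
  y term: (2×0.0109)² = 0.000479
  d term: (2×0.0296)² = 0.00351
  s term: (-0.5×0.0818)² = 0.00167
  u term: (1×0.112)² = 0.0126
  x term: (-2×0.0202)² = 0.00163
Total = 0.0199. Share from u = 0.0126/0.0199 = 0.633.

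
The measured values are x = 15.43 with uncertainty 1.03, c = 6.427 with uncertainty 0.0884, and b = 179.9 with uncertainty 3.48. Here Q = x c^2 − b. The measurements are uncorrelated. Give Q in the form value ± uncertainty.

457.5 ± 46.1

Let p = x·c^2 = 637.4. δp/p = √((1·δx/x)² + (2·δc/c)²) = √(0.00446 + 0.000757) = 0.0722, so δp = 46.0.
Q = p − b: δQ = √(δp² + δb²) = √(2120 + 12.1) = 46.1
Q = 457.5.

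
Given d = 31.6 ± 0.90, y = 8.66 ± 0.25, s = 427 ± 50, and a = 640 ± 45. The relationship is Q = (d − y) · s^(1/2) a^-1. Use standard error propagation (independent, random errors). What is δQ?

0.0742

Let u = d − y = 22.9. δu = √(δd² + δy²) = √(0.810 + 0.0625) = 0.934, so δu/u = 0.0407.
Q is then a monomial in u, s, a:
δQ/Q = √((δu/u)² + (½·δs/s)² + (-1·δa/a)²) = √(0.00166 + 0.00343 + 0.00494) = 0.100
Q = 0.741, so δQ = 0.100 × 0.741 = 0.0742.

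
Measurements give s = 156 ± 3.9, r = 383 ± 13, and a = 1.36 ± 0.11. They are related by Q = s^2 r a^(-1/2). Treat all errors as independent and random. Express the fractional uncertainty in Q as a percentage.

For a monomial Q ∝ s^2, r, a^(-1/2), fractional errors add in quadrature:
  (2·δs/s)² = (2×0.0250)² = 0.00250;  (1·δr/r)² = (1×0.0339)² = 0.00115;  (−½·δa/a)² = (-0.5×0.0809)² = 0.00164
δQ/Q = √(0.00529) = 0.0727

7.27%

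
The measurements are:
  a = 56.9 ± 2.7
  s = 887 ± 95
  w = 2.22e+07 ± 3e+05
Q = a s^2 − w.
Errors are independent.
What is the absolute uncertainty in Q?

Let p = a·s^2 = 4.48e+07. δp/p = √((1·δa/a)² + (2·δs/s)²) = √(0.00225 + 0.0459) = 0.219, so δp = 9.82e+06.
Q = p − w: δQ = √(δp² + δw²) = √(9.65e+13 + 9e+10) = 9.83e+06

9.83e+06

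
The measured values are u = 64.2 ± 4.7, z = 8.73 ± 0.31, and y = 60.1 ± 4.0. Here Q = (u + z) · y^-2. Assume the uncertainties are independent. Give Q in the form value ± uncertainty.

Let w = u + z = 72.9. δw = √(δu² + δz²) = √(22.1 + 0.0961) = 4.71, so δw/w = 0.0646.
Q is then a monomial in w, y:
δQ/Q = √((δw/w)² + (-2·δy/y)²) = √(0.00417 + 0.0177) = 0.148
Q = 0.0202, so δQ = 0.148 × 0.0202 = 0.00299.

0.0202 ± 0.00299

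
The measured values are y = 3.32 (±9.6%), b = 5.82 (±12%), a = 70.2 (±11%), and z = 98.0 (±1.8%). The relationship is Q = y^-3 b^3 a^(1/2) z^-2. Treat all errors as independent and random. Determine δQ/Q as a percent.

46.6%

Each factor contributes (exponent × relative error)² to (δQ/Q)²:
  (-3·δy/y)² = (-3×0.0960)² = 0.0829;  (3·δb/b)² = (3×0.120)² = 0.130;  (½·δa/a)² = (0.5×0.110)² = 0.00302;  (-2·δz/z)² = (-2×0.0180)² = 0.00130
δQ/Q = √(0.217) = 0.466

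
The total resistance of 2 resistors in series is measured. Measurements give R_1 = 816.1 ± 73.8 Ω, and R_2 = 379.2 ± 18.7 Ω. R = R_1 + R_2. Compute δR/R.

0.0637

Sums and differences: (δR)² = Σ (cᵢ δxᵢ)².
  (δR_1)² = 5450;  (δR_2)² = 350
δR = √(5800) = 76.1 Ω
R = 1195 Ω, so δR/R = 76.1/1195 = 0.0637.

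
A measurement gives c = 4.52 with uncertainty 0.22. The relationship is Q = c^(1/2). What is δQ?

Q ∝ c^(1/2), so δQ/Q = |½| · δc/c = 0.5 × 0.0487 = 0.0243.
Q = 2.13, so δQ = 0.0243 × 2.13 = 0.0517.

0.0517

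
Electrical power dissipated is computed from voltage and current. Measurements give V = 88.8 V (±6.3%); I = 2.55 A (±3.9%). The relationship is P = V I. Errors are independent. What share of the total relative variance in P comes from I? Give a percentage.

27.7%

(δP/P)² = (1·δV/V)² + (1·δI/I)²
  V term: (1×0.0630)² = 0.00397
  I term: (1×0.0390)² = 0.00152
Total = 0.00549. Share from I = 0.00152/0.00549 = 0.277.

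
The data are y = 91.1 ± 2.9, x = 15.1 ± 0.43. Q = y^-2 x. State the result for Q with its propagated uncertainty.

0.00182 ± 0.000127

Each factor contributes (exponent × relative error)² to (δQ/Q)²:
  (-2·δy/y)² = (-2×0.0318)² = 0.00405;  (1·δx/x)² = (1×0.0285)² = 0.000811
δQ/Q = √(0.00486) = 0.0697
Q = 0.00182, so δQ = 0.0697 × 0.00182 = 0.000127.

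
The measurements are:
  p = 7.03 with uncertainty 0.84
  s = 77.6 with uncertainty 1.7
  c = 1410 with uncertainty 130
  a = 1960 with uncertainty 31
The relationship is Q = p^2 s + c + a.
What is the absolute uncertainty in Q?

Let w = p^2·s = 3840. δw/w = √((2·δp/p)² + (1·δs/s)²) = √(0.0571 + 0.000480) = 0.240, so δw = 920.
Q = w + c + a: δQ = √(δw² + δc² + δa²) = √(8.47e+05 + 16900 + 961) = 930

930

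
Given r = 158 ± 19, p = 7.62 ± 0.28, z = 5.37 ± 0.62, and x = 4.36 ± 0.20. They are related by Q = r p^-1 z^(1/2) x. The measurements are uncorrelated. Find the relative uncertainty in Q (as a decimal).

0.146

For a monomial Q ∝ r, p^-1, z^(1/2), x, fractional errors add in quadrature:
  (1·δr/r)² = (1×0.120)² = 0.0145;  (-1·δp/p)² = (-1×0.0367)² = 0.00135;  (½·δz/z)² = (0.5×0.115)² = 0.00333;  (1·δx/x)² = (1×0.0459)² = 0.00210
δQ/Q = √(0.0212) = 0.146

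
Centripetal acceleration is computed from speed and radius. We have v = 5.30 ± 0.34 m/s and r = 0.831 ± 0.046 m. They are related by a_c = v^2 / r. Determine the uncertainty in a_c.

4.72 m/s^2

Relative error in a monomial: (δa_c/a_c)² = Σ (nᵢ · δxᵢ/xᵢ)².
  (2·δv/v)² = (2×0.0642)² = 0.0165;  (-1·δr/r)² = (-1×0.0554)² = 0.00306
δa_c/a_c = √(0.0195) = 0.140
a_c = 33.8 m/s^2, so δa_c = 0.140 × 33.8 = 4.72 m/s^2.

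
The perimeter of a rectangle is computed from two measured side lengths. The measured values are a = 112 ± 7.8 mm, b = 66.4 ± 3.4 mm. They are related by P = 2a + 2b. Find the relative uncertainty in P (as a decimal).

0.0477

Absolute uncertainties add in quadrature for a linear combination:
  (2·δa)² = 243;  (2·δb)² = 46.2
δP = √(290) = 17.0 mm
P = 357 mm, so δP/P = 17.0/357 = 0.0477.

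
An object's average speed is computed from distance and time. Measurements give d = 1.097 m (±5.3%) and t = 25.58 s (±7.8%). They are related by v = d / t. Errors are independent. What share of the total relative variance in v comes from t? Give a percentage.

(δv/v)² = (1·δd/d)² + (-1·δt/t)²
  d term: (1×0.0530)² = 0.00281
  t term: (-1×0.0780)² = 0.00608
Total = 0.00889. Share from t = 0.00608/0.00889 = 0.684.

68.4%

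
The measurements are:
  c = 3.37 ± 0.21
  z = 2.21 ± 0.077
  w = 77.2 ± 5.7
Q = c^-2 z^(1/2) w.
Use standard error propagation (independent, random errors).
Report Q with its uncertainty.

Each factor contributes (exponent × relative error)² to (δQ/Q)²:
  (-2·δc/c)² = (-2×0.0623)² = 0.0155;  (½·δz/z)² = (0.5×0.0348)² = 0.000303;  (1·δw/w)² = (1×0.0738)² = 0.00545
δQ/Q = √(0.0213) = 0.146
Q = 10.1, so δQ = 0.146 × 10.1 = 1.47.

10.1 ± 1.47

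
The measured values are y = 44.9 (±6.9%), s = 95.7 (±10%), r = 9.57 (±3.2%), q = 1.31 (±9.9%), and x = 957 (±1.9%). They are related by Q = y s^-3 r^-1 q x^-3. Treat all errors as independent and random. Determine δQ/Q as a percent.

33.0%

For a monomial Q ∝ y, s^-3, r^-1, q, x^-3, fractional errors add in quadrature:
  (1·δy/y)² = (1×0.0690)² = 0.00476;  (-3·δs/s)² = (-3×0.100)² = 0.0900;  (-1·δr/r)² = (-1×0.0320)² = 0.00102;  (1·δq/q)² = (1×0.0990)² = 0.00980;  (-3·δx/x)² = (-3×0.0190)² = 0.00325
δQ/Q = √(0.109) = 0.330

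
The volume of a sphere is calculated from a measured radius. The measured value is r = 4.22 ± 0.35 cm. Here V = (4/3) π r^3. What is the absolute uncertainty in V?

78.3 cm^3

Each factor contributes (exponent × relative error)² to (δV/V)²:
  (3·δr/r)² = (3×0.0829)² = 0.0619
δV/V = √(0.0619) = 0.249
V = 315 cm^3, so δV = 0.249 × 315 = 78.3 cm^3.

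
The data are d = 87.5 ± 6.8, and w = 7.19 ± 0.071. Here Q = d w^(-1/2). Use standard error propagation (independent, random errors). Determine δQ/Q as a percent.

7.79%

Relative error in a monomial: (δQ/Q)² = Σ (nᵢ · δxᵢ/xᵢ)².
  (1·δd/d)² = (1×0.0777)² = 0.00604;  (−½·δw/w)² = (-0.5×0.00987)² = 2.44e-05
δQ/Q = √(0.00606) = 0.0779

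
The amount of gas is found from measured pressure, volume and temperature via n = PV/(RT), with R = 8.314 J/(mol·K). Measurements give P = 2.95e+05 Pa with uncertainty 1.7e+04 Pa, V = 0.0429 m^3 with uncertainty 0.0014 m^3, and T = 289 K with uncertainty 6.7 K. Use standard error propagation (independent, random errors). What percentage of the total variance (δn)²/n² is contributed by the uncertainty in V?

21.6%

(δn/n)² = (1·δP/P)² + (1·δV/V)² + (-1·δT/T)²
  P term: (1×0.0576)² = 0.00332
  V term: (1×0.0326)² = 0.00106
  T term: (-1×0.0232)² = 0.000537
Total = 0.00492. Share from V = 0.00106/0.00492 = 0.216.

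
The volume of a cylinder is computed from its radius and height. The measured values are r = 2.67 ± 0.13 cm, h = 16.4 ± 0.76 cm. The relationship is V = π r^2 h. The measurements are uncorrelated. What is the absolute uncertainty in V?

39.6 cm^3

For a monomial V ∝ r^2, h, fractional errors add in quadrature:
  (2·δr/r)² = (2×0.0487)² = 0.00948;  (1·δh/h)² = (1×0.0463)² = 0.00215
δV/V = √(0.0116) = 0.108
V = 367 cm^3, so δV = 0.108 × 367 = 39.6 cm^3.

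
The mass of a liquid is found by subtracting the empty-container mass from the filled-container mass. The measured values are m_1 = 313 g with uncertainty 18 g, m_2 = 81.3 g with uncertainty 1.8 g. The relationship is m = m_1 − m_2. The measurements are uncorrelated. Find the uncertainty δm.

18.1 g

Absolute uncertainties add in quadrature for a linear combination:
  (δm_1)² = 324;  (δm_2)² = 3.24
δm = √(327) = 18.1 g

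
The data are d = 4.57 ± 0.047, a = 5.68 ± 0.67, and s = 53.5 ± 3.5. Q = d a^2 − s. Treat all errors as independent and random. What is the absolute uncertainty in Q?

35.0

Let p = d·a^2 = 147. δp/p = √((1·δd/d)² + (2·δa/a)²) = √(0.000106 + 0.0557) = 0.236, so δp = 34.8.
Q = p − s: δQ = √(δp² + δs²) = √(1210 + 12.2) = 35.0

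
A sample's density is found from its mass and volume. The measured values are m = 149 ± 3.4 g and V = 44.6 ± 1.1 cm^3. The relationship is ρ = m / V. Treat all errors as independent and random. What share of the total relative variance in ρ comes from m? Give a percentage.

46.1%

(δρ/ρ)² = (1·δm/m)² + (-1·δV/V)²
  m term: (1×0.0228)² = 0.000521
  V term: (-1×0.0247)² = 0.000608
Total = 0.00113. Share from m = 0.000521/0.00113 = 0.461.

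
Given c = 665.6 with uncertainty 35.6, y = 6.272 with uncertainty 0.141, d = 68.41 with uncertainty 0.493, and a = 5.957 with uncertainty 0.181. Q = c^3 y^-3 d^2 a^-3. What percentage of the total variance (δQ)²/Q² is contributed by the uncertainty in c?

(δQ/Q)² = (3·δc/c)² + (-3·δy/y)² + (2·δd/d)² + (-3·δa/a)²
  c term: (3×0.0535)² = 0.0257
  y term: (-3×0.0225)² = 0.00455
  d term: (2×0.00721)² = 0.000208
  a term: (-3×0.0304)² = 0.00831
Total = 0.0388. Share from c = 0.0257/0.0388 = 0.663.

66.3%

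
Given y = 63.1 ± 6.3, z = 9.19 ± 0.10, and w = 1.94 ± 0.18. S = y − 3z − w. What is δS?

Sums and differences: (δS)² = Σ (cᵢ δxᵢ)².
  (δy)² = 39.7;  (3·δz)² = 0.0900;  (δw)² = 0.0324
δS = √(39.8) = 6.31

6.31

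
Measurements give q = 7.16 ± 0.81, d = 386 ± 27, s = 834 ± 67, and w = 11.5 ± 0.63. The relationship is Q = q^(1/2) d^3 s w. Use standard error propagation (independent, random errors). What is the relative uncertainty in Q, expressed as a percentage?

23.8%

Relative error in a monomial: (δQ/Q)² = Σ (nᵢ · δxᵢ/xᵢ)².
  (½·δq/q)² = (0.5×0.113)² = 0.00320;  (3·δd/d)² = (3×0.0699)² = 0.0440;  (1·δs/s)² = (1×0.0803)² = 0.00645;  (1·δw/w)² = (1×0.0548)² = 0.00300
δQ/Q = √(0.0567) = 0.238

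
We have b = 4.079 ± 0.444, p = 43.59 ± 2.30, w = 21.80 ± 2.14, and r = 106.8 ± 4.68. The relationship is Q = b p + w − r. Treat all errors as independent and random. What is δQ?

22.1

Let h = b·p = 177.8. δh/h = √((1·δb/b)² + (1·δp/p)²) = √(0.0118 + 0.00278) = 0.121, so δh = 21.5.
Q = h + w − r: δQ = √(δh² + δw² + δr²) = √(463 + 4.58 + 21.9) = 22.1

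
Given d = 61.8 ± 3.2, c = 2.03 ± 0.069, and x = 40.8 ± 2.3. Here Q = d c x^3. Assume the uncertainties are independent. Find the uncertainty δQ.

1.53e+06

Products/powers → add relative errors in quadrature, weighted by exponent:
  (1·δd/d)² = (1×0.0518)² = 0.00268;  (1·δc/c)² = (1×0.0340)² = 0.00116;  (3·δx/x)² = (3×0.0564)² = 0.0286
δQ/Q = √(0.0324) = 0.180
Q = 8.52e+06, so δQ = 0.180 × 8.52e+06 = 1.53e+06.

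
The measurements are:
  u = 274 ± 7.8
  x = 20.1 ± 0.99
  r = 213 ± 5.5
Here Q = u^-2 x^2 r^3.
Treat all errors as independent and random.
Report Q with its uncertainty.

52000 ± 7160

Since Q is a product/quotient, work with relative uncertainties:
  (-2·δu/u)² = (-2×0.0285)² = 0.00324;  (2·δx/x)² = (2×0.0493)² = 0.00970;  (3·δr/r)² = (3×0.0258)² = 0.00600
δQ/Q = √(0.0189) = 0.138
Q = 52000, so δQ = 0.138 × 52000 = 7160.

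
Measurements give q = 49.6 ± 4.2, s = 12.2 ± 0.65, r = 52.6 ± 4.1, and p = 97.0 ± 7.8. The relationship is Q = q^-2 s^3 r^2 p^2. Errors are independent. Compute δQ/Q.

0.323

Products/powers → add relative errors in quadrature, weighted by exponent:
  (-2·δq/q)² = (-2×0.0847)² = 0.0287;  (3·δs/s)² = (3×0.0533)² = 0.0255;  (2·δr/r)² = (2×0.0779)² = 0.0243;  (2·δp/p)² = (2×0.0804)² = 0.0259
δQ/Q = √(0.104) = 0.323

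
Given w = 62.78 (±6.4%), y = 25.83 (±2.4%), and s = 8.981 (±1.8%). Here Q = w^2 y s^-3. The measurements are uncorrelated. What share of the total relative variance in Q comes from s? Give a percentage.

(δQ/Q)² = (2·δw/w)² + (1·δy/y)² + (-3·δs/s)²
  w term: (2×0.0640)² = 0.0164
  y term: (1×0.0240)² = 0.000576
  s term: (-3×0.0180)² = 0.00292
Total = 0.0199. Share from s = 0.00292/0.0199 = 0.147.

14.7%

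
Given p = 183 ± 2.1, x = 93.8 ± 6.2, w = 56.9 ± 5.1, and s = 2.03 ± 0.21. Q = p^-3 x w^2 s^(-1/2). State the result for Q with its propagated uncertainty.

0.0348 ± 0.00699

Each factor contributes (exponent × relative error)² to (δQ/Q)²:
  (-3·δp/p)² = (-3×0.0115)² = 0.00119;  (1·δx/x)² = (1×0.0661)² = 0.00437;  (2·δw/w)² = (2×0.0896)² = 0.0321;  (−½·δs/s)² = (-0.5×0.103)² = 0.00268
δQ/Q = √(0.0404) = 0.201
Q = 0.0348, so δQ = 0.201 × 0.0348 = 0.00699.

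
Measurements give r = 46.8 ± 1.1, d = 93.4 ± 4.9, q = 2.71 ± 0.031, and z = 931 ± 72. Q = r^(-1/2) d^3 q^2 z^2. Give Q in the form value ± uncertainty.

(7.58 ± 1.68) × 10^11

Each factor contributes (exponent × relative error)² to (δQ/Q)²:
  (−½·δr/r)² = (-0.5×0.0235)² = 0.000138;  (3·δd/d)² = (3×0.0525)² = 0.0248;  (2·δq/q)² = (2×0.0114)² = 0.000523;  (2·δz/z)² = (2×0.0773)² = 0.0239
δQ/Q = √(0.0494) = 0.222
Q = 7.58e+11, so δQ = 0.222 × 7.58e+11 = 1.68e+11.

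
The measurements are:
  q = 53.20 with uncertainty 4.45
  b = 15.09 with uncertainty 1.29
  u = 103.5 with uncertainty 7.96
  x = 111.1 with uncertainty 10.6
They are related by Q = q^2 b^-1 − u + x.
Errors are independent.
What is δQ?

Let p = q^2·b^-1 = 187.6. δp/p = √((2·δq/q)² + (-1·δb/b)²) = √(0.0280 + 0.00731) = 0.188, so δp = 35.2.
Q = p − u + x: δQ = √(δp² + δu² + δx²) = √(1240 + 63.4 + 112) = 37.6

37.6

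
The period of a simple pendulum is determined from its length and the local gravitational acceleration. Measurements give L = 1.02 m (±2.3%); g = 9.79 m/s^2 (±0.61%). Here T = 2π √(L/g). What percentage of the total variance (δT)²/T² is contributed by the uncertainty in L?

(δT/T)² = (½·δL/L)² + (−½·δg/g)²
  L term: (0.5×0.0230)² = 0.000132
  g term: (-0.5×0.00610)² = 9.3e-06
Total = 0.000142. Share from L = 0.000132/0.000142 = 0.934.

93.4%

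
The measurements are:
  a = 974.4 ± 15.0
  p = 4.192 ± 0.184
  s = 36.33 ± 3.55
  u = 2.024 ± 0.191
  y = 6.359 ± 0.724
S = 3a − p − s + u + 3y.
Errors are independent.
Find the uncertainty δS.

S is a linear combination, so absolute uncertainties add in quadrature:
  (3·δa)² = 2020;  (δp)² = 0.0339;  (δs)² = 12.6;  (δu)² = 0.0365;  (3·δy)² = 4.72
δS = √(2040) = 45.2

45.2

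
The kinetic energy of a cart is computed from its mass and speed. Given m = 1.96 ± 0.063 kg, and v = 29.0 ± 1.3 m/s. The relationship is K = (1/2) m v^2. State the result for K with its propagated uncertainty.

824 ± 78.5 J

Each factor contributes (exponent × relative error)² to (δK/K)²:
  (1·δm/m)² = (1×0.0321)² = 0.00103;  (2·δv/v)² = (2×0.0448)² = 0.00804
δK/K = √(0.00907) = 0.0952
K = 824 J, so δK = 0.0952 × 824 = 78.5 J.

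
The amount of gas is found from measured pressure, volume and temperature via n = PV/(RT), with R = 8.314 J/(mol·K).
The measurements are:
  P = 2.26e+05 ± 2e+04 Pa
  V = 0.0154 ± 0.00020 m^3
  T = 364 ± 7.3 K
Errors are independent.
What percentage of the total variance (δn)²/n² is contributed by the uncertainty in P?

93.2%

(δn/n)² = (1·δP/P)² + (1·δV/V)² + (-1·δT/T)²
  P term: (1×0.0885)² = 0.00783
  V term: (1×0.0130)² = 0.000169
  T term: (-1×0.0201)² = 0.000402
Total = 0.00840. Share from P = 0.00783/0.00840 = 0.932.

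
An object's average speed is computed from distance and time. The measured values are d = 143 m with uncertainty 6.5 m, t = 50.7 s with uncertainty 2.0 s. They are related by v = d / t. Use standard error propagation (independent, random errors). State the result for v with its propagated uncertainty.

v is a product of powers, so relative uncertainties combine in quadrature:
  (1·δd/d)² = (1×0.0455)² = 0.00207;  (-1·δt/t)² = (-1×0.0394)² = 0.00156
δv/v = √(0.00362) = 0.0602
v = 2.82 m/s, so δv = 0.0602 × 2.82 = 0.170 m/s.

2.82 ± 0.170 m/s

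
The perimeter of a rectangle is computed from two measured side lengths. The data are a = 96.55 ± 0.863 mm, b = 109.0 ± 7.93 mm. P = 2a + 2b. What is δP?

16.0 mm

P is a linear combination, so absolute uncertainties add in quadrature:
  (2·δa)² = 2.98;  (2·δb)² = 252
δP = √(255) = 16.0 mm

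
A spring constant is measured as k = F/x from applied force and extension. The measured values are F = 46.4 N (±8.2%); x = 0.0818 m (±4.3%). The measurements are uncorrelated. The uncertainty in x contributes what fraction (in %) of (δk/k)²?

(δk/k)² = (1·δF/F)² + (-1·δx/x)²
  F term: (1×0.0820)² = 0.00672
  x term: (-1×0.0430)² = 0.00185
Total = 0.00857. Share from x = 0.00185/0.00857 = 0.216.

21.6%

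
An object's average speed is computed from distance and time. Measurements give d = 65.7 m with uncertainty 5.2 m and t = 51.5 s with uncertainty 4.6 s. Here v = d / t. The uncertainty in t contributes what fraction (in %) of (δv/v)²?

56.0%

(δv/v)² = (1·δd/d)² + (-1·δt/t)²
  d term: (1×0.0791)² = 0.00626
  t term: (-1×0.0893)² = 0.00798
Total = 0.0142. Share from t = 0.00798/0.0142 = 0.560.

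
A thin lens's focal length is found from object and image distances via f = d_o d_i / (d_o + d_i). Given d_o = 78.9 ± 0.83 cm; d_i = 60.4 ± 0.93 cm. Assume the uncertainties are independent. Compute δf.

∂f/∂d_o = (d_i/(d_o+d_i))² = 0.188;  ∂f/∂d_i = (d_o/(d_o+d_i))² = 0.321
δf = √((∂f/∂d_o · δd_o)² + (∂f/∂d_i · δd_i)²) = √(0.0244 + 0.0890) = 0.337 cm

0.337 cm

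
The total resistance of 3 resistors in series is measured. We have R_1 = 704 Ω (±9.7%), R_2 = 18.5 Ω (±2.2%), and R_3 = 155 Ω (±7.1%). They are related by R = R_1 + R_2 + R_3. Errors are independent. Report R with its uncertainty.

Absolute uncertainties add in quadrature for a linear combination:
  (δR_1)² = 4660;  (δR_2)² = 0.166;  (δR_3)² = 121
δR = √(4780) = 69.2 Ω
R = 878 Ω.

878 ± 69.2 Ω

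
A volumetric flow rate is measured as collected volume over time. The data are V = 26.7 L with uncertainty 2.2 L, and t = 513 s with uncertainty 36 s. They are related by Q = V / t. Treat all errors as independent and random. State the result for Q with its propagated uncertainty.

Q is a product of powers, so relative uncertainties combine in quadrature:
  (1·δV/V)² = (1×0.0824)² = 0.00679;  (-1·δt/t)² = (-1×0.0702)² = 0.00492
δQ/Q = √(0.0117) = 0.108
Q = 0.0520 L/s, so δQ = 0.108 × 0.0520 = 0.00563 L/s.

0.0520 ± 0.00563 L/s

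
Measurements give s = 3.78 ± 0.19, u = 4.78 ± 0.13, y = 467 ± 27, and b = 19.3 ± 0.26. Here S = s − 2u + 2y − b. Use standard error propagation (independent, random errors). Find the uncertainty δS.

54.0

S is a linear combination, so absolute uncertainties add in quadrature:
  (δs)² = 0.0361;  (2·δu)² = 0.0676;  (2·δy)² = 2920;  (δb)² = 0.0676
δS = √(2920) = 54.0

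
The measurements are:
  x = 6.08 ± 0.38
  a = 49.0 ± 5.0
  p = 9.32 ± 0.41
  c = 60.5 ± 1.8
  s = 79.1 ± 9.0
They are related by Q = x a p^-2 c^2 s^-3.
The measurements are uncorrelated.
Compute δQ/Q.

Relative error in a monomial: (δQ/Q)² = Σ (nᵢ · δxᵢ/xᵢ)².
  (1·δx/x)² = (1×0.0625)² = 0.00391;  (1·δa/a)² = (1×0.102)² = 0.0104;  (-2·δp/p)² = (-2×0.0440)² = 0.00774;  (2·δc/c)² = (2×0.0298)² = 0.00354;  (-3·δs/s)² = (-3×0.114)² = 0.117
δQ/Q = √(0.142) = 0.377

0.377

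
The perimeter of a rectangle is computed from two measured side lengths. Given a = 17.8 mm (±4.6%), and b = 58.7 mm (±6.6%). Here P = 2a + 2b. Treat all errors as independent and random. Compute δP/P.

Absolute uncertainties add in quadrature for a linear combination:
  (2·δa)² = 2.68;  (2·δb)² = 60.0
δP = √(62.7) = 7.92 mm
P = 153 mm, so δP/P = 7.92/153 = 0.0518.

0.0518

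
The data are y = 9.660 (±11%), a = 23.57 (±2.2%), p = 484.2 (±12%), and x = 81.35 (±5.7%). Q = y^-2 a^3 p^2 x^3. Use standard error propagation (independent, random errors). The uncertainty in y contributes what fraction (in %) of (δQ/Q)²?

34.7%

(δQ/Q)² = (-2·δy/y)² + (3·δa/a)² + (2·δp/p)² + (3·δx/x)²
  y term: (-2×0.110)² = 0.0484
  a term: (3×0.0220)² = 0.00436
  p term: (2×0.120)² = 0.0576
  x term: (3×0.0570)² = 0.0292
Total = 0.140. Share from y = 0.0484/0.140 = 0.347.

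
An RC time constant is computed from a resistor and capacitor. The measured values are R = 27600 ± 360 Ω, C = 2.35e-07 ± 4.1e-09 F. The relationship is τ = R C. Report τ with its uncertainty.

0.00649 ± 0.000141 s

τ is a product of powers, so relative uncertainties combine in quadrature:
  (1·δR/R)² = (1×0.0130)² = 0.000170;  (1·δC/C)² = (1×0.0174)² = 0.000304
δτ/τ = √(0.000475) = 0.0218
τ = 0.00649 s, so δτ = 0.0218 × 0.00649 = 0.000141 s.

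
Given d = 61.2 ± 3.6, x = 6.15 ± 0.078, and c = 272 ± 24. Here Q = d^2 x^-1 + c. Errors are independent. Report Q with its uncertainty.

881 ± 76.0

Let p = d^2·x^-1 = 609. δp/p = √((2·δd/d)² + (-1·δx/x)²) = √(0.0138 + 0.000161) = 0.118, so δp = 72.1.
Q = p + c: δQ = √(δp² + δc²) = √(5190 + 576) = 76.0
Q = 881.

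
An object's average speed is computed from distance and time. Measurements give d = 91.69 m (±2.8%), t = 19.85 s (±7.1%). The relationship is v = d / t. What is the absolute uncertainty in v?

0.353 m/s

v is a product of powers, so relative uncertainties combine in quadrature:
  (1·δd/d)² = (1×0.0280)² = 0.000784;  (-1·δt/t)² = (-1×0.0710)² = 0.00504
δv/v = √(0.00582) = 0.0763
v = 4.619 m/s, so δv = 0.0763 × 4.619 = 0.353 m/s.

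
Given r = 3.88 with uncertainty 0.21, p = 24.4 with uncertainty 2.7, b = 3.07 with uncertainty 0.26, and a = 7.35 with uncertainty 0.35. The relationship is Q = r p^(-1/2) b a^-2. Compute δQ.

For a monomial Q ∝ r, p^(-1/2), b, a^-2, fractional errors add in quadrature:
  (1·δr/r)² = (1×0.0541)² = 0.00293;  (−½·δp/p)² = (-0.5×0.111)² = 0.00306;  (1·δb/b)² = (1×0.0847)² = 0.00717;  (-2·δa/a)² = (-2×0.0476)² = 0.00907
δQ/Q = √(0.0222) = 0.149
Q = 0.0446, so δQ = 0.149 × 0.0446 = 0.00666.

0.00666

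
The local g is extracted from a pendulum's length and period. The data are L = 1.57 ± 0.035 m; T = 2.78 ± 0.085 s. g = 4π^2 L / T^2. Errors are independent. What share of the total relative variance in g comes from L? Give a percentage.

(δg/g)² = (1·δL/L)² + (-2·δT/T)²
  L term: (1×0.0223)² = 0.000497
  T term: (-2×0.0306)² = 0.00374
Total = 0.00424. Share from L = 0.000497/0.00424 = 0.117.

11.7%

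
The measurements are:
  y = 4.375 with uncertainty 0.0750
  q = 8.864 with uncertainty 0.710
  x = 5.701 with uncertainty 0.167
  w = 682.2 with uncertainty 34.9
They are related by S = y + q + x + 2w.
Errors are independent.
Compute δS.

69.8

Absolute uncertainties add in quadrature for a linear combination:
  (δy)² = 0.00562;  (δq)² = 0.504;  (δx)² = 0.0279;  (2·δw)² = 4870
δS = √(4870) = 69.8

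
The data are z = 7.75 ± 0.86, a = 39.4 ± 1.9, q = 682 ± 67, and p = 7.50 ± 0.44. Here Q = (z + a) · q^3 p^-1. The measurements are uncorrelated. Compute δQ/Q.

0.304

Let u = z + a = 47.1. δu = √(δz² + δa²) = √(0.740 + 3.61) = 2.09, so δu/u = 0.0442.
Q is then a monomial in u, q, p:
δQ/Q = √((δu/u)² + (3·δq/q)² + (-1·δp/p)²) = √(0.00196 + 0.0869 + 0.00344) = 0.304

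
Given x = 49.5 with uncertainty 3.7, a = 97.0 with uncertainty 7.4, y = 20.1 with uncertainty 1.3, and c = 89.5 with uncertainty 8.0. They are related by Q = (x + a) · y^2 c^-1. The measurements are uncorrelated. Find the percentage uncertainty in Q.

16.7%

Let u = x + a = 146. δu = √(δx² + δa²) = √(13.7 + 54.8) = 8.27, so δu/u = 0.0565.
Q is then a monomial in u, y, c:
δQ/Q = √((δu/u)² + (2·δy/y)² + (-1·δc/c)²) = √(0.00319 + 0.0167 + 0.00799) = 0.167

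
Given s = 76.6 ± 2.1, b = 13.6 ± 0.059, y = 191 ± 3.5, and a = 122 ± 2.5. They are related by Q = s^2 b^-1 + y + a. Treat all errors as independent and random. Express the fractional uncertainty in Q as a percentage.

Let p = s^2·b^-1 = 431. δp/p = √((2·δs/s)² + (-1·δb/b)²) = √(0.00301 + 1.88e-05) = 0.0550, so δp = 23.7.
Q = p + y + a: δQ = √(δp² + δy² + δa²) = √(563 + 12.2 + 6.25) = 24.1
Q = 744, so δQ/Q = 24.1/744 = 0.0324.

3.24%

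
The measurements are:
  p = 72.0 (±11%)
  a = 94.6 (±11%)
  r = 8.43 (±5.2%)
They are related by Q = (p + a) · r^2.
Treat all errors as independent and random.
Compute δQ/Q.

0.130

Let u = p + a = 167. δu = √(δp² + δa²) = √(62.7 + 108) = 13.1, so δu/u = 0.0785.
Q is then a monomial in u, r:
δQ/Q = √((δu/u)² + (2·δr/r)²) = √(0.00616 + 0.0108) = 0.130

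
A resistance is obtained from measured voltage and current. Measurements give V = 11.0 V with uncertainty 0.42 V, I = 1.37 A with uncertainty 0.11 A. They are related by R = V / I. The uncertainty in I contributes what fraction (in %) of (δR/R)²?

(δR/R)² = (1·δV/V)² + (-1·δI/I)²
  V term: (1×0.0382)² = 0.00146
  I term: (-1×0.0803)² = 0.00645
Total = 0.00790. Share from I = 0.00645/0.00790 = 0.816.

81.6%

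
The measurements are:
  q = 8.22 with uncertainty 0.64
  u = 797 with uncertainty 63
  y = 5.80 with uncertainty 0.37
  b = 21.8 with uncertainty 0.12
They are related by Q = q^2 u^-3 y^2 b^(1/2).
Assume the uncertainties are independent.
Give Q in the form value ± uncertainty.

For a monomial Q ∝ q^2, u^-3, y^2, b^(1/2), fractional errors add in quadrature:
  (2·δq/q)² = (2×0.0779)² = 0.0242;  (-3·δu/u)² = (-3×0.0790)² = 0.0562;  (2·δy/y)² = (2×0.0638)² = 0.0163;  (½·δb/b)² = (0.5×0.00550)² = 7.58e-06
δQ/Q = √(0.0968) = 0.311
Q = 2.1e-05, so δQ = 0.311 × 2.1e-05 = 6.52e-06.

(2.10 ± 0.652) × 10^-5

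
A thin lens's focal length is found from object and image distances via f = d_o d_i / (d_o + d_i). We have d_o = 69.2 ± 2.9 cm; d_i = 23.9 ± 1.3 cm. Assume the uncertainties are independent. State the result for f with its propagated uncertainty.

17.8 ± 0.743 cm

∂f/∂d_o = (d_i/(d_o+d_i))² = 0.0659;  ∂f/∂d_i = (d_o/(d_o+d_i))² = 0.552
δf = √((∂f/∂d_o · δd_o)² + (∂f/∂d_i · δd_i)²) = √(0.0365 + 0.516) = 0.743 cm
f = 17.8 cm.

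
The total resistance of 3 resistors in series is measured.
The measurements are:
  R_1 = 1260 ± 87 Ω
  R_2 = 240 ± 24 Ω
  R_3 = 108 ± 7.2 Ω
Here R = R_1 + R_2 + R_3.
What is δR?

Each term contributes (cᵢ δxᵢ)² to (δR)²:
  (δR_1)² = 7570;  (δR_2)² = 576;  (δR_3)² = 51.8
δR = √(8200) = 90.5 Ω

90.5 Ω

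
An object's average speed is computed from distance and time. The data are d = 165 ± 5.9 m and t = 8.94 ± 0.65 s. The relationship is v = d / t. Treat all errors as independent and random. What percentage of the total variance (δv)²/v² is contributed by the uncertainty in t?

80.5%

(δv/v)² = (1·δd/d)² + (-1·δt/t)²
  d term: (1×0.0358)² = 0.00128
  t term: (-1×0.0727)² = 0.00529
Total = 0.00656. Share from t = 0.00529/0.00656 = 0.805.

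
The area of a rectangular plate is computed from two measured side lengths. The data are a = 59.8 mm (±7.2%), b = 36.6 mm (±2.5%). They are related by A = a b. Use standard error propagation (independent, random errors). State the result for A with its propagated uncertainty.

2190 ± 167 mm^2

Since A is a product/quotient, work with relative uncertainties:
  (1·δa/a)² = (1×0.0720)² = 0.00518;  (1·δb/b)² = (1×0.0250)² = 0.000625
δA/A = √(0.00581) = 0.0762
A = 2190 mm^2, so δA = 0.0762 × 2190 = 167 mm^2.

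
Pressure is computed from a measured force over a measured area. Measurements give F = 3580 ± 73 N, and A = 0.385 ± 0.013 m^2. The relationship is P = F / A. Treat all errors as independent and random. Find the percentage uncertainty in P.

3.94%

Since P is a product/quotient, work with relative uncertainties:
  (1·δF/F)² = (1×0.0204)² = 0.000416;  (-1·δA/A)² = (-1×0.0338)² = 0.00114
δP/P = √(0.00156) = 0.0394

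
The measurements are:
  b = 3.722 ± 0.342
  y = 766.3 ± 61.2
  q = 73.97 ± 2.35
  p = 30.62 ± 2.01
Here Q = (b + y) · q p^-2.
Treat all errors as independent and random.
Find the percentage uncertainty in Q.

Let u = b + y = 770.0. δu = √(δb² + δy²) = √(0.117 + 3750) = 61.2, so δu/u = 0.0795.
Q is then a monomial in u, q, p:
δQ/Q = √((δu/u)² + (1·δq/q)² + (-2·δp/p)²) = √(0.00632 + 0.00101 + 0.0172) = 0.157

15.7%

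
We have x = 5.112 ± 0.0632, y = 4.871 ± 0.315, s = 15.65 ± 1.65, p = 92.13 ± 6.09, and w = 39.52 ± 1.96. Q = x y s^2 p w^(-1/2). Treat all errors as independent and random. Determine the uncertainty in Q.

20700

Since Q is a product/quotient, work with relative uncertainties:
  (1·δx/x)² = (1×0.0124)² = 0.000153;  (1·δy/y)² = (1×0.0647)² = 0.00418;  (2·δs/s)² = (2×0.105)² = 0.0445;  (1·δp/p)² = (1×0.0661)² = 0.00437;  (−½·δw/w)² = (-0.5×0.0496)² = 0.000615
δQ/Q = √(0.0538) = 0.232
Q = 89380, so δQ = 0.232 × 89380 = 20700.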